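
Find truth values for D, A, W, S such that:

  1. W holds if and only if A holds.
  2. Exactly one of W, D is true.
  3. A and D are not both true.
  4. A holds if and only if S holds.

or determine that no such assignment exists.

D: True, A: False, W: False, S: False

  (1) W=F, A=F — same ✓
  (2) {W, D}: 1 true — exactly one ✓
  (3) A=F, D=T — not both ✓
  (4) A=F, S=F — same ✓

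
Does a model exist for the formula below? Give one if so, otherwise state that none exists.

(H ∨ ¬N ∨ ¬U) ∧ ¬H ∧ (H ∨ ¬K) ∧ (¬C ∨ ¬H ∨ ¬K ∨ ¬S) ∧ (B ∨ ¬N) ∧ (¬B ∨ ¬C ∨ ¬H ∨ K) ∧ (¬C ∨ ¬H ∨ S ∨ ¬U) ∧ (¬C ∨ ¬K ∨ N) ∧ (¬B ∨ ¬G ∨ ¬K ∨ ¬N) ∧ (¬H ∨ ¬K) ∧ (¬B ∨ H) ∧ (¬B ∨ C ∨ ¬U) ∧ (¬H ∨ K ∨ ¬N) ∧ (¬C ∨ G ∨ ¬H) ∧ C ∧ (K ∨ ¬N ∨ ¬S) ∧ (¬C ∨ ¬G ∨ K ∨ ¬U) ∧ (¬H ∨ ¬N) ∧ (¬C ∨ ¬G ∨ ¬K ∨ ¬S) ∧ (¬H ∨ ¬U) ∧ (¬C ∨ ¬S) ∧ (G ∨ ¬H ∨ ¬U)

K: False; S: False; G: True; U: False; B: False; N: False; C: True; H: False

Unit clause (¬H) forces H = False.
In (H ∨ ¬K) only ¬K is left, so K = False.
In (¬B ∨ H) only ¬B is left, so B = False.
Unit clause (C) forces C = True.
In (¬C ∨ ¬S) only ¬S is left, so S = False.
In (B ∨ ¬N) only ¬N is left, so N = False.
Set G = True.
  then (¬C ∨ ¬G ∨ K ∨ ¬U) forces U = False.
All clauses satisfied.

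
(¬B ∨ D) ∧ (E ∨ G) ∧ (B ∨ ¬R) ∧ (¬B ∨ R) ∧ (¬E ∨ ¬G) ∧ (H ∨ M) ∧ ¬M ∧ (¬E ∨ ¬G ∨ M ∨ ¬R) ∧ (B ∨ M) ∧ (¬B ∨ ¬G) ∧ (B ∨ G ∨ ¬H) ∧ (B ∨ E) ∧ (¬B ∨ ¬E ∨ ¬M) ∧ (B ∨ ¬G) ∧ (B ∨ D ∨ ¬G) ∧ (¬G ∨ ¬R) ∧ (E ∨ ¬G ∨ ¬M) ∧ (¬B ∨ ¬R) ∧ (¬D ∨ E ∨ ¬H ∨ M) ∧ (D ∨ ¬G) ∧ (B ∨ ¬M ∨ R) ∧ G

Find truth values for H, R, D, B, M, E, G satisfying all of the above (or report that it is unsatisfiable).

UNSATISFIABLE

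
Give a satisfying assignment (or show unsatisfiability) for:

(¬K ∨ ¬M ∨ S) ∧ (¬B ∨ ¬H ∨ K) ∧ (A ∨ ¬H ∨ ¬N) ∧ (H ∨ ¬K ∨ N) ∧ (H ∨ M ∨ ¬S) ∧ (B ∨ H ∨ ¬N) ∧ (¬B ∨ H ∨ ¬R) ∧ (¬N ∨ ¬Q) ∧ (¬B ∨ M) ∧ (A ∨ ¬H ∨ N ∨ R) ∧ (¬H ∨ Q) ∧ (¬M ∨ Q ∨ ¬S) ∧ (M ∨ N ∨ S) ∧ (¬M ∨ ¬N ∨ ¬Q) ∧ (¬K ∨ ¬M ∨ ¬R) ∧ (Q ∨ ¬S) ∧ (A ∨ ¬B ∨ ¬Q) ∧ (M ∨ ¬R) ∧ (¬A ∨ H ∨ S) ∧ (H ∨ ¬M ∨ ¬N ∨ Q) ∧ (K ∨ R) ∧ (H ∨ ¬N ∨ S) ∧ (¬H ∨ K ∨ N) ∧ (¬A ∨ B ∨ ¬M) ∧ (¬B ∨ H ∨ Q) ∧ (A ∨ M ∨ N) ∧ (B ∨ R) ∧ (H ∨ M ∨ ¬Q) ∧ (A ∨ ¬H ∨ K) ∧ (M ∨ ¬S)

Set S = False.
Set B = False.
  then (B ∨ R) forces R = True.
  then (M ∨ ¬R) forces M = True.
  then (¬A ∨ B ∨ ¬M) forces A = False.
  then (¬K ∨ ¬M ∨ S) forces K = False.
  then (A ∨ ¬H ∨ K) forces H = False.
  then (B ∨ H ∨ ¬N) forces N = False.
Set Q = True.
All clauses satisfied.

S: False; B: False; K: False; R: True; M: True; A: False; N: False; Q: True; H: False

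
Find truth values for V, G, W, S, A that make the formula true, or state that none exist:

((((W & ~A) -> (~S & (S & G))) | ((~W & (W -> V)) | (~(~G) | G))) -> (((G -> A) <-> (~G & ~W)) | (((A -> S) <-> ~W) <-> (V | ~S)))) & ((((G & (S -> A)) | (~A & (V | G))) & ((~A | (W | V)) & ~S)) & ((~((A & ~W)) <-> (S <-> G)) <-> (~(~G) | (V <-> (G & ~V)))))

Case S = True: the conjunct ~S is False.
Case S = False: the formula simplifies to ((~((W & ~A)) | ((~W & (W -> V)) | (~(~G) | G))) -> (((G -> A) <-> (~G & ~W)) | (~A <-> ~W))) & (((G | (~A & (V | G))) & (~A | (W | V))) & ((~((A & ~W)) <-> ~G) <-> (~(~G) | (V <-> (G & ~V))))).
  G = True: simplifies to (~A | (~A <-> ~W)) & ((~A | (W | V)) & (A & ~W)).
    A = True: simplifies to W & ((W | V) & ~W).
      W = True: the conjunct ~W is False.
      W = False: the conjunct W is False.
    A = False: the conjunct A is False.
  G = False: simplifies to ((~((W & ~A)) | (~W & (W -> V))) -> (~W | (~A <-> ~W))) & (((~A & V) & (~A | (W | V))) & (~((A & ~W)) <-> ~V)).
    A = True: the conjunct ~A is False.
    A = False: simplifies to ((~W | (~W & (W -> V))) -> (~W | ~W)) & (V & ~V).
      V = True: the conjunct ~V is False.
      V = False: the conjunct V is False.
Both cases fail — unsatisfiable.

Unsatisfiable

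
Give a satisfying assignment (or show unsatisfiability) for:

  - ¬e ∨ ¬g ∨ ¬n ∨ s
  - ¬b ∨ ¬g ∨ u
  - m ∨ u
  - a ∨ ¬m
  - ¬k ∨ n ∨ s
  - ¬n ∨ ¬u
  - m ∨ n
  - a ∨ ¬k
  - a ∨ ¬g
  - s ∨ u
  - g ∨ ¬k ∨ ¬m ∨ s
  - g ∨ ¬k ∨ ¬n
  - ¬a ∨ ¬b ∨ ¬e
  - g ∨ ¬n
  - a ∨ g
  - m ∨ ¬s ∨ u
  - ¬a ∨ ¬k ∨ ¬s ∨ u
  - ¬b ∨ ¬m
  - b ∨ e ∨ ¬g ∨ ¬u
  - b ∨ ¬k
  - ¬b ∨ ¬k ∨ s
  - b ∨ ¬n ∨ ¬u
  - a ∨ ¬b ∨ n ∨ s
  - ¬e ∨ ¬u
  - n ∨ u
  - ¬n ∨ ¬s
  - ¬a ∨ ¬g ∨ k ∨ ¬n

Try a = False:
  (a ∨ ¬m) forces m = False.
  (m ∨ u) forces u = True.
  (¬n ∨ ¬u) forces n = False.
  clause (m ∨ n) is falsified — backtrack.
So a = True.
Set m = True.
  then (¬b ∨ ¬m) forces b = False.
  then (b ∨ ¬k) forces k = False.
Set e = False.
Set g = False.
  then (g ∨ ¬n) forces n = False.
  then (n ∨ u) forces u = True.
Set s = True.
All clauses satisfied.

a = True; m = True; e = False; g = False; k = False; u = True; s = True; n = False; b = False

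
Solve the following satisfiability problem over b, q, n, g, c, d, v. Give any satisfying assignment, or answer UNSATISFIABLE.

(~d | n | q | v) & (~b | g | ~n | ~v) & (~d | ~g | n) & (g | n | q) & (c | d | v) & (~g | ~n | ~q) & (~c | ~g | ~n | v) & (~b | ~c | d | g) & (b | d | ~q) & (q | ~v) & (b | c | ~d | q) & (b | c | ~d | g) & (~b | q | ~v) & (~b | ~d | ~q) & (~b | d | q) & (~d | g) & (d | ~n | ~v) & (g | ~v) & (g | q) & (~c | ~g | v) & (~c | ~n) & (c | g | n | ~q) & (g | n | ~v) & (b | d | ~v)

b: True, q: False, n: True, g: True, c: False, d: True, v: False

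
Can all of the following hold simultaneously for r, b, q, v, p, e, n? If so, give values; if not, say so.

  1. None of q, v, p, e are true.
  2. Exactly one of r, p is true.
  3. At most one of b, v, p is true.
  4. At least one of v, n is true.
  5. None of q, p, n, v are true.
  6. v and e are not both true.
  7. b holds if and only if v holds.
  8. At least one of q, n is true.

No satisfying assignment exists.

Case n = True:
  Constraint (5) is violated (n=T) — contradiction.
Case n = False:
  (1) forces q = False.
  Constraint (8) is violated (q=F, n=F) — contradiction.
Both cases fail — unsatisfiable.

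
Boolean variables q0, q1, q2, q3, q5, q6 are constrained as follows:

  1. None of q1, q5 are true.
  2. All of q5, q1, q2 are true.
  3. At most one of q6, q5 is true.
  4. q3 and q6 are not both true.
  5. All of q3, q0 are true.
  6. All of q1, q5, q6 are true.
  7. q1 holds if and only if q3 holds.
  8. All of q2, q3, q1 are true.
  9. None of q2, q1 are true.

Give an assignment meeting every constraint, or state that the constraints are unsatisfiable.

Unsatisfiable — no assignment works.

Case q1 = True:
  Constraint (1) is violated (q1=T) — contradiction.
Case q1 = False:
  Constraint (2) is violated (q1=F) — contradiction.
Both cases fail — unsatisfiable.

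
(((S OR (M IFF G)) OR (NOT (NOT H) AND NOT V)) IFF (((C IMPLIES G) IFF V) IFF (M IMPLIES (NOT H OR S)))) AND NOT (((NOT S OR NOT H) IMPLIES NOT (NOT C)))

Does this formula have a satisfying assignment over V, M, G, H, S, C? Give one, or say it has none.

V: True, M: False, G: False, H: True, S: False, C: False

  ((S OR (M IFF G)) OR (NOT (NOT H) AND NOT V)) IFF (((C IMPLIES G) IFF V) IFF (M IMPLIES (NOT H OR S))) = True
    (S OR (M IFF G)) OR (NOT (NOT H) AND NOT V) = True
      S OR (M IFF G) = True
        M IFF G = True
      NOT (NOT H) AND NOT V = False
        NOT (NOT H) = True
          NOT H = False
        NOT V = False
    ((C IMPLIES G) IFF V) IFF (M IMPLIES (NOT H OR S)) = True
      (C IMPLIES G) IFF V = True
        C IMPLIES G = True
      M IMPLIES (NOT H OR S) = True
        NOT H OR S = False
          NOT H = False
  NOT (((NOT S OR NOT H) IMPLIES NOT (NOT C))) = True
    (NOT S OR NOT H) IMPLIES NOT (NOT C) = False
      NOT S OR NOT H = True
        NOT S = True
        NOT H = False
      NOT (NOT C) = False
        NOT C = True
Both conjuncts True, so the formula holds.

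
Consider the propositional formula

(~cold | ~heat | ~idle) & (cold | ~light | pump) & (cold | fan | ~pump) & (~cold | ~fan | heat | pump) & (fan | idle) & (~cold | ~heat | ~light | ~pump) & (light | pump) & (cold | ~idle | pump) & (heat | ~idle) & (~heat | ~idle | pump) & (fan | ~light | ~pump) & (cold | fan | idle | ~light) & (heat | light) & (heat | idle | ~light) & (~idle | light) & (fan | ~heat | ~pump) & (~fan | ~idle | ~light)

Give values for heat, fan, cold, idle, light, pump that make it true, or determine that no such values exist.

heat = True; fan = True; cold = False; idle = False; light = False; pump = True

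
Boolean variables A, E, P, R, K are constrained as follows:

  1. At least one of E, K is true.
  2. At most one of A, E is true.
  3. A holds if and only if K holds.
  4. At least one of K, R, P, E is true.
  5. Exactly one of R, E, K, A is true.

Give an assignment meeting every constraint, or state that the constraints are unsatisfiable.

A = False, E = True, P = True, R = False, K = False

  (1) {E, K}: 1 true — at least one ✓
  (2) {A, E}: 1 true — at most one ✓
  (3) A=F, K=F — same ✓
  (4) {K, R, P, E}: 2 true — at least one ✓
  (5) {R, E, K, A}: 1 true — exactly one ✓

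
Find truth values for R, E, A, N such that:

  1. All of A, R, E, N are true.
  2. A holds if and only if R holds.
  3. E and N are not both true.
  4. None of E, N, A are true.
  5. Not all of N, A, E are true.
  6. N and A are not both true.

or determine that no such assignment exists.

UNSATISFIABLE

Case E = True:
  Constraint (4) is violated (E=T) — contradiction.
Case E = False:
  Constraint (1) is violated (E=F) — contradiction.
Both cases fail — unsatisfiable.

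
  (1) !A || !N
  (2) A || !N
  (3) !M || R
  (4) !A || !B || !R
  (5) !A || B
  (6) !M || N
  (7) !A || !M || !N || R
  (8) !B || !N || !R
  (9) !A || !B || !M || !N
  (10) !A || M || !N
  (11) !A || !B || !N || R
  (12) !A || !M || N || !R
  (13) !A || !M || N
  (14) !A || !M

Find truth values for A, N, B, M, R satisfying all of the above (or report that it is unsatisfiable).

A = True, N = False, B = True, M = False, R = False

Set A = True.
  then (!A || !N) forces N = False.
  then (!A || B) forces B = True.
  then (!M || N) forces M = False.
  then (!A || !B || !R) forces R = False.
All clauses satisfied.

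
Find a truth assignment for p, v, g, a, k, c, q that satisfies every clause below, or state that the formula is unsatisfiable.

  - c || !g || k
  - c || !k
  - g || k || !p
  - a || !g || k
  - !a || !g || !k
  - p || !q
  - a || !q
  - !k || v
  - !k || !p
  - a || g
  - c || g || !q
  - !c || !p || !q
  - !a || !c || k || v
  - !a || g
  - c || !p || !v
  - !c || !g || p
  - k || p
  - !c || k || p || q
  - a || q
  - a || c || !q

Set p = True.
  then (!k || !p) forces k = False.
  then (g || k || !p) forces g = True.
  then (a || !g || k) forces a = True.
  then (c || !g || k) forces c = True.
  then (!c || !p || !q) forces q = False.
  then (!a || !c || k || v) forces v = True.
All clauses satisfied.

p = True; v = True; g = True; a = True; k = False; c = True; q = False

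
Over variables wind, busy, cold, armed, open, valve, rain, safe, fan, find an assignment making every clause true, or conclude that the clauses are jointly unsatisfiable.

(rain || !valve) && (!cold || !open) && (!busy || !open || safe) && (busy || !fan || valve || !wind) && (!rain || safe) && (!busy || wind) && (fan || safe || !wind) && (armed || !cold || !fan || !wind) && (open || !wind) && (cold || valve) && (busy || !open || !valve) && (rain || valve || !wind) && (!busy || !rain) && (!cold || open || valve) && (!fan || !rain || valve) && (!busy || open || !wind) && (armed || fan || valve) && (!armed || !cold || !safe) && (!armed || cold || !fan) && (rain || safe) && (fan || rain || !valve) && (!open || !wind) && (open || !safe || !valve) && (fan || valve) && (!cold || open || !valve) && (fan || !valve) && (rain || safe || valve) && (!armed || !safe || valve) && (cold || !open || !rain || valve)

No satisfying assignment exists.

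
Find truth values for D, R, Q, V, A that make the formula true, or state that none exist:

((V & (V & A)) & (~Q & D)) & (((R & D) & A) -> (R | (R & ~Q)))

D = True, R = False, Q = False, V = True, A = True

  (V & (V & A)) & (~Q & D) = True
    V & (V & A) = True
      V & A = True
    ~Q & D = True
      ~Q = True
  ((R & D) & A) -> (R | (R & ~Q)) = True
    (R & D) & A = False
      R & D = False
    R | (R & ~Q) = False
      R & ~Q = False
        ~Q = True
Both conjuncts True, so the formula holds.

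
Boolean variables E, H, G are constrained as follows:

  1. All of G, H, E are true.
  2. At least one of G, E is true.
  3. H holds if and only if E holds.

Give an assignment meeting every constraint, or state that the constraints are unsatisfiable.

E=T, H=T, G=T

  (1) {G, H, E}: all 3 true ✓
  (2) {G, E}: 2 true — at least one ✓
  (3) H=T, E=T — same ✓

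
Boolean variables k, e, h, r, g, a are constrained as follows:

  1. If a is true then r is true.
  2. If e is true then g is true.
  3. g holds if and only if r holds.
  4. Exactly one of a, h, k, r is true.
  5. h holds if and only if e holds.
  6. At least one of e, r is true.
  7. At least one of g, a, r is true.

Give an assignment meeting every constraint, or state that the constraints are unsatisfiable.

k: False, e: False, h: False, r: True, g: True, a: False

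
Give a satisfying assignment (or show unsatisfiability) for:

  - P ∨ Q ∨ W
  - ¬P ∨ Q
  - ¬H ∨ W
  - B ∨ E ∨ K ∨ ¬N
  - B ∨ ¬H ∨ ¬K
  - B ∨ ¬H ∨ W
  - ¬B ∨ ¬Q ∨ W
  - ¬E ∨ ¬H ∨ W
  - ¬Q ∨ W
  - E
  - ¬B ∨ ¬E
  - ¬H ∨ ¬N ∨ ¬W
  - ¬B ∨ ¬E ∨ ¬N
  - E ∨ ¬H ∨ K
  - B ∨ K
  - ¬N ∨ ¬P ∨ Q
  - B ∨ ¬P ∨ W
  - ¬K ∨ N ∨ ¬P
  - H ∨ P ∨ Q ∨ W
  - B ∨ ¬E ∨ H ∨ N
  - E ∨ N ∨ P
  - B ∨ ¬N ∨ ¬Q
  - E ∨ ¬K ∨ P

Unit clause (E) forces E = True.
In (¬B ∨ ¬E) only ¬B is left, so B = False.
In (B ∨ K) only K is left, so K = True.
In (B ∨ ¬H ∨ ¬K) only ¬H is left, so H = False.
In (B ∨ ¬E ∨ H ∨ N) only N is left, so N = True.
In (B ∨ ¬N ∨ ¬Q) only ¬Q is left, so Q = False.
In (¬P ∨ Q) only ¬P is left, so P = False.
In (H ∨ P ∨ Q ∨ W) only W is left, so W = True.
All clauses satisfied.

W=T; Q=F; E=T; N=T; P=F; B=F; K=T; H=F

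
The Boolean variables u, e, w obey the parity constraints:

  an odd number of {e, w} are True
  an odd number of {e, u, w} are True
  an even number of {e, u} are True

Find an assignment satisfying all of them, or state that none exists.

u = False, e = False, w = True

{e, w}: 1 true → odd ✓
{e, u, w}: 1 true → odd ✓
{e, u}: 0 true → even ✓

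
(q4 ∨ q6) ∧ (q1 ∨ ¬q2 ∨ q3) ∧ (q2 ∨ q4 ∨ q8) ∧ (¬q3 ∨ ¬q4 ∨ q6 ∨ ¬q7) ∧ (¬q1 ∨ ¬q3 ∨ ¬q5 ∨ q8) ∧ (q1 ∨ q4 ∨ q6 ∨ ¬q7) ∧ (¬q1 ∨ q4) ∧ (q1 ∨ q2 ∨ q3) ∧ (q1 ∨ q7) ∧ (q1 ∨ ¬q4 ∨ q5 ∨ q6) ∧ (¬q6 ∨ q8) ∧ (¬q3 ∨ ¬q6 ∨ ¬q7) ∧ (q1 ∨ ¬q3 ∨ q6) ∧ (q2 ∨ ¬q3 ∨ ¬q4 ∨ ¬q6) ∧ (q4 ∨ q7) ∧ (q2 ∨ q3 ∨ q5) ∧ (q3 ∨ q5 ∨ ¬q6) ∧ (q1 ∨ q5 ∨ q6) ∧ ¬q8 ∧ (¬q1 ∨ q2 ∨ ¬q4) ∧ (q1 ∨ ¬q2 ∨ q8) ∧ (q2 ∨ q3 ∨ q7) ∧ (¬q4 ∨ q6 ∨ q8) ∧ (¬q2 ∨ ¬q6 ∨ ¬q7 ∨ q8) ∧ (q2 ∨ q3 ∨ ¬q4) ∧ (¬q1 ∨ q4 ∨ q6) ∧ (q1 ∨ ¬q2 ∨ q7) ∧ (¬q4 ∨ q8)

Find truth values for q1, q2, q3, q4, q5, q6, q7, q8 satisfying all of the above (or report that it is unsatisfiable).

No satisfying assignment exists.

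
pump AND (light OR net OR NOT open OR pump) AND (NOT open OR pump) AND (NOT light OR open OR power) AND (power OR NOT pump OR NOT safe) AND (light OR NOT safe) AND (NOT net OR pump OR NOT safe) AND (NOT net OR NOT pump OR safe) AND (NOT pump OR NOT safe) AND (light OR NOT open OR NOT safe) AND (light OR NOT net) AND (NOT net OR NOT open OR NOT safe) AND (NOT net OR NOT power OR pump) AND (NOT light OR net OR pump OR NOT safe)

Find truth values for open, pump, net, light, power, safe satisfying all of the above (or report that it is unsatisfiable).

Unit clause (pump) forces pump = True.
In (NOT pump OR NOT safe) only NOT safe is left, so safe = False.
In (NOT net OR NOT pump OR safe) only NOT net is left, so net = False.
Set open = False.
Set light = False.
Set power = True.
All clauses satisfied.

open: False, pump: True, net: False, light: False, power: True, safe: False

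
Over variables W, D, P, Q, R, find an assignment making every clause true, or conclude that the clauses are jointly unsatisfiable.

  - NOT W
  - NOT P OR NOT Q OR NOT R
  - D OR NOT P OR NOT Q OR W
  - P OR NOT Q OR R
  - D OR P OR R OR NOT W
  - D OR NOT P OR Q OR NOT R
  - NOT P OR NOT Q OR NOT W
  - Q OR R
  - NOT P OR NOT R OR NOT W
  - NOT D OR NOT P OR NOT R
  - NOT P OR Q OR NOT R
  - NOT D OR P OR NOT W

W=F; D=F; P=F; Q=T; R=T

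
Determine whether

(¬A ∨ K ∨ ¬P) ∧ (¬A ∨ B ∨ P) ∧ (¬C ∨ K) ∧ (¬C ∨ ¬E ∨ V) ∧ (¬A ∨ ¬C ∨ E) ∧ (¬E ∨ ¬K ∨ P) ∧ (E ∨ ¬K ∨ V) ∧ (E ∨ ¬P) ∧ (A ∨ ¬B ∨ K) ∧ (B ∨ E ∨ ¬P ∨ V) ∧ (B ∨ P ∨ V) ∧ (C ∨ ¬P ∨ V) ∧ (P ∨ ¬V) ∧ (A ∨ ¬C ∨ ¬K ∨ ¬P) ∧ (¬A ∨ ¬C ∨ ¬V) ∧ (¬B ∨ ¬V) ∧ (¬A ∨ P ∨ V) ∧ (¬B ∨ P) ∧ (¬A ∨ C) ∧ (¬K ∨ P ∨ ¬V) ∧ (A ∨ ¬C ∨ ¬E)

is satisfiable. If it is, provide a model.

C = False; K = True; A = False; E = True; P = True; V = True; B = False

Set C = False.
  then (¬A ∨ C) forces A = False.
Set K = True.
Try E = False:
  (E ∨ ¬K ∨ V) forces V = True.
  (E ∨ ¬P) forces P = False.
  clause (P ∨ ¬V) is falsified — backtrack.
So E = True.
  then (¬E ∨ ¬K ∨ P) forces P = True.
  then (C ∨ ¬P ∨ V) forces V = True.
  then (¬B ∨ ¬V) forces B = False.
All clauses satisfied.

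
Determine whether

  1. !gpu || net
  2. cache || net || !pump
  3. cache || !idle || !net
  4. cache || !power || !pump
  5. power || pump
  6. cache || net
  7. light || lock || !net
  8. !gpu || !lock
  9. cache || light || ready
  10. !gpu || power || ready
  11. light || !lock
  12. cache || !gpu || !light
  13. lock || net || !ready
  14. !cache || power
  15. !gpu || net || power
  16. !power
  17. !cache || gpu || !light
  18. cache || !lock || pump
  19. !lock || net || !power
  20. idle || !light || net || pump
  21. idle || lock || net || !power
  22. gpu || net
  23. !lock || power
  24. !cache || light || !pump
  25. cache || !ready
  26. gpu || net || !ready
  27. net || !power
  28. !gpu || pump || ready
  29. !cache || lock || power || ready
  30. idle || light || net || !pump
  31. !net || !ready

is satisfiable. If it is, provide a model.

Unit clause (!power) forces power = False.
In (!lock || power) only !lock is left, so lock = False.
In (power || pump) only pump is left, so pump = True.
In (!cache || power) only !cache is left, so cache = False.
In (cache || !ready) only !ready is left, so ready = False.
In (cache || net || !pump) only net is left, so net = True.
In (cache || !idle || !net) only !idle is left, so idle = False.
In (light || lock || !net) only light is left, so light = True.
In (!gpu || power || ready) only !gpu is left, so gpu = False.
All clauses satisfied.

ready = False; gpu = False; net = True; lock = False; pump = True; idle = False; power = False; cache = False; light = True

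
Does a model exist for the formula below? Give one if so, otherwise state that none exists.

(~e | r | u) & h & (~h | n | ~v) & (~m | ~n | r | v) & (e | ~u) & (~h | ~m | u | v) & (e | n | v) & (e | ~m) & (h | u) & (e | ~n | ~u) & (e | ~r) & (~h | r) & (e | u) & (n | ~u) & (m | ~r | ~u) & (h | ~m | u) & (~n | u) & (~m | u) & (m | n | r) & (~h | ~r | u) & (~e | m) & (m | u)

Unit clause (h) forces h = True.
In (~h | r) only r is left, so r = True.
In (~h | ~r | u) only u is left, so u = True.
In (e | ~u) only e is left, so e = True.
In (n | ~u) only n is left, so n = True.
In (m | ~r | ~u) only m is left, so m = True.
Set v = True.
All clauses satisfied.

n = True, u = True, r = True, e = True, h = True, m = True, v = True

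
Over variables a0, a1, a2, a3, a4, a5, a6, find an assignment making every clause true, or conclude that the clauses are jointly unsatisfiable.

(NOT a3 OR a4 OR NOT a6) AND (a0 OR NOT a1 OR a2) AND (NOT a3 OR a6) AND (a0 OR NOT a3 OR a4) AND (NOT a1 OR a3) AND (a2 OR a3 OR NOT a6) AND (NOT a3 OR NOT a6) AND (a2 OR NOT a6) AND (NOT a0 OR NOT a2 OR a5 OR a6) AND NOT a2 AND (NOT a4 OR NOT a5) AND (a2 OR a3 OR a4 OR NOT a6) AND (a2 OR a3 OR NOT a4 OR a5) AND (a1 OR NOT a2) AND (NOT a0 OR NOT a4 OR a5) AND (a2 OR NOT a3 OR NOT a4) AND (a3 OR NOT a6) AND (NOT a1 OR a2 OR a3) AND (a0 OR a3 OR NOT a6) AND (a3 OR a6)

Case a2 = True:
  Clause (NOT a2) is falsified — contradiction.
Case a2 = False:
  (a2 OR NOT a6) forces a6 = False.
  (NOT a3 OR a6) forces a3 = False.
  Clause (a3 OR a6) is falsified — contradiction.
Both cases fail, so the formula is unsatisfiable.

Unsatisfiable — no assignment works.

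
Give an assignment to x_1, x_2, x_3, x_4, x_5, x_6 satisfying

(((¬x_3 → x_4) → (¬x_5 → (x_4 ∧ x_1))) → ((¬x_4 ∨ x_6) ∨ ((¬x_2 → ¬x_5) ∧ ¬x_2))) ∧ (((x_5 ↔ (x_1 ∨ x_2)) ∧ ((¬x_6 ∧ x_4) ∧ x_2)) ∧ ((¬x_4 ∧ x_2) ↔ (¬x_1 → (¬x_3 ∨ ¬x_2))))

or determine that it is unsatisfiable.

Case x_2 = True: the formula simplifies to (((¬x_3 → x_4) → (¬x_5 → (x_4 ∧ x_1))) → (¬x_4 ∨ x_6)) ∧ ((x_5 ∧ (¬x_6 ∧ x_4)) ∧ (¬x_4 ↔ (¬x_1 → ¬x_3))).
  x_4 = True: simplifies to ((¬x_5 → x_1) → x_6) ∧ ((x_5 ∧ ¬x_6) ∧ ¬((¬x_1 → ¬x_3))).
    x_5 = True: simplifies to x_6 ∧ (¬x_6 ∧ ¬((¬x_1 → ¬x_3))).
      x_6 = True: the conjunct ¬x_6 is False.
      x_6 = False: the conjunct x_6 is False.
    x_5 = False: the conjunct x_5 is False.
  x_4 = False: the conjunct x_4 is False.
Case x_2 = False: the conjunct x_2 is False.
Both cases fail — unsatisfiable.

Unsatisfiable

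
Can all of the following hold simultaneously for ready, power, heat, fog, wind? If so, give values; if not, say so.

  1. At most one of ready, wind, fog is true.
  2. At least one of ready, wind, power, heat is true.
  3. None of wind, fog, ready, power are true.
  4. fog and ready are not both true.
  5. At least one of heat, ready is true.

ready: False, power: False, heat: True, fog: False, wind: False

  (1) {ready, wind, fog}: 0 true — at most one ✓
  (2) {ready, wind, power, heat}: 1 true — at least one ✓
  (3) {wind, fog, ready, power}: 0 true — none ✓
  (4) fog=F, ready=F — not both ✓
  (5) {heat, ready}: 1 true — at least one ✓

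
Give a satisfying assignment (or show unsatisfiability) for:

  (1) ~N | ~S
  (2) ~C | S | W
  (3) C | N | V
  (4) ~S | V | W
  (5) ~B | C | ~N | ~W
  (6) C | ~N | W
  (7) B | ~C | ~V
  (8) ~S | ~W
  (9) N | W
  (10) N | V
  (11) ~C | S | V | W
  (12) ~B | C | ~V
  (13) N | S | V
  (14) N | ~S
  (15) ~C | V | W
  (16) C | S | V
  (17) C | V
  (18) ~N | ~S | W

Try W = False:
  (N | W) forces N = True.
  (~N | ~S) forces S = False.
  (~C | S | W) forces C = False.
  clause (C | ~N | W) is falsified — backtrack.
So W = True.
  then (~S | ~W) forces S = False.
Set B = False.
Set V = False.
  then (N | V) forces N = True.
  then (C | S | V) forces C = True.
All clauses satisfied.

W = True, B = False, V = False, S = False, C = True, N = True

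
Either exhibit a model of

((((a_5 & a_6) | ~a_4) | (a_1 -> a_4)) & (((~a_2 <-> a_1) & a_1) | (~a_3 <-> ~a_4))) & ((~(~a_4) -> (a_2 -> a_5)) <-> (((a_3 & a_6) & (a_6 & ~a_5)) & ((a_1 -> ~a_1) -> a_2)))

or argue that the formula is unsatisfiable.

a_1=F; a_2=T; a_3=T; a_4=T; a_5=F; a_6=F

  (((a_5 & a_6) | ~a_4) | (a_1 -> a_4)) & (((~a_2 <-> a_1) & a_1) | (~a_3 <-> ~a_4)) = True
    ((a_5 & a_6) | ~a_4) | (a_1 -> a_4) = True
      (a_5 & a_6) | ~a_4 = False
        a_5 & a_6 = False
        ~a_4 = False
      a_1 -> a_4 = True
    ((~a_2 <-> a_1) & a_1) | (~a_3 <-> ~a_4) = True
      (~a_2 <-> a_1) & a_1 = False
        ~a_2 <-> a_1 = True
          ~a_2 = False
      ~a_3 <-> ~a_4 = True
        ~a_3 = False
        ~a_4 = False
  (~(~a_4) -> (a_2 -> a_5)) <-> (((a_3 & a_6) & (a_6 & ~a_5)) & ((a_1 -> ~a_1) -> a_2)) = True
    ~(~a_4) -> (a_2 -> a_5) = False
      ~(~a_4) = True
        ~a_4 = False
      a_2 -> a_5 = False
    ((a_3 & a_6) & (a_6 & ~a_5)) & ((a_1 -> ~a_1) -> a_2) = False
      (a_3 & a_6) & (a_6 & ~a_5) = False
        a_3 & a_6 = False
        a_6 & ~a_5 = False
          ~a_5 = True
      (a_1 -> ~a_1) -> a_2 = True
        a_1 -> ~a_1 = True
          ~a_1 = True
Both conjuncts True, so the formula holds.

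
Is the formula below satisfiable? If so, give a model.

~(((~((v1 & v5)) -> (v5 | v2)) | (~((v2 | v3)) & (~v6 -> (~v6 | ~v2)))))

v1=F; v2=F; v3=T; v5=F; v6=F

  ~(((~((v1 & v5)) -> (v5 | v2)) | (~((v2 | v3)) & (~v6 -> (~v6 | ~v2))))) = True
    (~((v1 & v5)) -> (v5 | v2)) | (~((v2 | v3)) & (~v6 -> (~v6 | ~v2))) = False
      ~((v1 & v5)) -> (v5 | v2) = False
        ~((v1 & v5)) = True
          v1 & v5 = False
        v5 | v2 = False
      ~((v2 | v3)) & (~v6 -> (~v6 | ~v2)) = False
        ~((v2 | v3)) = False
          v2 | v3 = True
        ~v6 -> (~v6 | ~v2) = True
          ~v6 = True
          ~v6 | ~v2 = True
            ~v6 = True
            ~v2 = True
The formula evaluates to True.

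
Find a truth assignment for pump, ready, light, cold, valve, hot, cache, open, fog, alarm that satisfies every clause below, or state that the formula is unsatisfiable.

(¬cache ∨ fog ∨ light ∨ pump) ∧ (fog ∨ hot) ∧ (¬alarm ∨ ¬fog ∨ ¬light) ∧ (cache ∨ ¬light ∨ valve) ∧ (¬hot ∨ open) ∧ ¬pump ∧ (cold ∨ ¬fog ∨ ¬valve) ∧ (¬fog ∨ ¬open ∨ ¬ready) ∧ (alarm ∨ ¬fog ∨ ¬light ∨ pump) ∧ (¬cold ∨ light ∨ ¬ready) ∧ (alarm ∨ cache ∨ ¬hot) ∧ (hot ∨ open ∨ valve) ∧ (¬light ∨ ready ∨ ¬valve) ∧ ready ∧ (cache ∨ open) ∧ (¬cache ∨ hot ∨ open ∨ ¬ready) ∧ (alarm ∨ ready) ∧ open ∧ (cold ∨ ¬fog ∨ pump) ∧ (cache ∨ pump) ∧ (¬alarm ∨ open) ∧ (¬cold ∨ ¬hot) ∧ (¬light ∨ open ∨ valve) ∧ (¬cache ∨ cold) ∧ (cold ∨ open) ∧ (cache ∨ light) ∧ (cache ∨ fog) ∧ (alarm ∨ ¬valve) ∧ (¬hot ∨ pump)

Unsatisfiable — no assignment works.

Case pump = True:
  Clause (¬pump) is falsified — contradiction.
Case pump = False:
  (ready) forces ready = True.
  (open) forces open = True.
  (¬fog ∨ ¬open ∨ ¬ready) forces fog = False.
  (fog ∨ hot) forces hot = True.
  Clause (¬hot ∨ pump) is falsified — contradiction.
Both cases fail, so the formula is unsatisfiable.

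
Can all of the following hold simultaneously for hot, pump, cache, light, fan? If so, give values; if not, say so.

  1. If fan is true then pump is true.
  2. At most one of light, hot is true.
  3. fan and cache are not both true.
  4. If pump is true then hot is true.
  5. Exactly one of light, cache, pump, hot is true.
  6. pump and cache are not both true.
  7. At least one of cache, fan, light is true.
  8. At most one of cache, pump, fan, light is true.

hot = False; pump = False; cache = False; light = True; fan = False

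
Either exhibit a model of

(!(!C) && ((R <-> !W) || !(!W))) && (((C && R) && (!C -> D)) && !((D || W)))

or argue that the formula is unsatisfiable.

R = True, D = False, W = False, C = True

  !(!C) && ((R <-> !W) || !(!W)) = True
    !(!C) = True
      !C = False
    (R <-> !W) || !(!W) = True
      R <-> !W = True
        !W = True
      !(!W) = False
        !W = True
  ((C && R) && (!C -> D)) && !((D || W)) = True
    (C && R) && (!C -> D) = True
      C && R = True
      !C -> D = True
        !C = False
    !((D || W)) = True
      D || W = False
Both conjuncts True, so the formula holds.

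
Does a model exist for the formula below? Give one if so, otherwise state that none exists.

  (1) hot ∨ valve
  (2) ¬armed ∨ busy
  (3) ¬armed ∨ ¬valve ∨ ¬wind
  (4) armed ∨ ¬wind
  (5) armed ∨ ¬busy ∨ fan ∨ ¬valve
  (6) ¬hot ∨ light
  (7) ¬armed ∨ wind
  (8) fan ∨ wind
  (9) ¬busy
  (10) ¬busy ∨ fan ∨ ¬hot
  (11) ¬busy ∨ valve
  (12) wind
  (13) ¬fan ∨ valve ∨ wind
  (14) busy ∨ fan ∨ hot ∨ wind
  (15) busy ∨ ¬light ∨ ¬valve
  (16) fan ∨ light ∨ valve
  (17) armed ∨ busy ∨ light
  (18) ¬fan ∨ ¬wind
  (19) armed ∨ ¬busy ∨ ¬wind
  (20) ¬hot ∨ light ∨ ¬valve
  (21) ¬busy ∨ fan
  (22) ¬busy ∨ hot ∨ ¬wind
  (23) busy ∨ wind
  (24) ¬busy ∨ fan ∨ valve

Case armed = True:
  (¬armed ∨ busy) forces busy = True.
  Clause (¬busy) is falsified — contradiction.
Case armed = False:
  (armed ∨ ¬wind) forces wind = False.
  Clause (wind) is falsified — contradiction.
Both cases fail, so the formula is unsatisfiable.

Unsatisfiable — no assignment works.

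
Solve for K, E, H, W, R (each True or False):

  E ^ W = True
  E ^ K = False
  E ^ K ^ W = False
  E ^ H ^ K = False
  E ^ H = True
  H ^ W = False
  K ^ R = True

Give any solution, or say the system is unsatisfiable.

K=T, E=T, H=F, W=F, R=F

E ^ W = T ^ F = True ✓
E ^ K = T ^ T = False ✓
E ^ K ^ W = T ^ T ^ F = False ✓
E ^ H ^ K = T ^ F ^ T = False ✓
E ^ H = T ^ F = True ✓
H ^ W = F ^ F = False ✓
K ^ R = T ^ F = True ✓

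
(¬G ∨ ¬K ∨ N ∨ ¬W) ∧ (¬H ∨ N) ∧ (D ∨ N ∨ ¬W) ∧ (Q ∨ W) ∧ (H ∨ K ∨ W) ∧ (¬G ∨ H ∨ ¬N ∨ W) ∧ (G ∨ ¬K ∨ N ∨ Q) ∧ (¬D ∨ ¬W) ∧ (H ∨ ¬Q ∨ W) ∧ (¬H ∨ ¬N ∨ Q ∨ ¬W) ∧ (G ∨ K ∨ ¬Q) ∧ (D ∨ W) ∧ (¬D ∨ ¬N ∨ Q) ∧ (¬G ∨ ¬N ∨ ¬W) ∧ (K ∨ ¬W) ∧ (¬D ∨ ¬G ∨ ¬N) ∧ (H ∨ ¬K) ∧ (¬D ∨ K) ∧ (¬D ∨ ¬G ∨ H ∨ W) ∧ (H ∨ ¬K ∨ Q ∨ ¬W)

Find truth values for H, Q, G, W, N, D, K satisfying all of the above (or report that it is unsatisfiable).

H: True; Q: True; G: False; W: True; N: True; D: False; K: True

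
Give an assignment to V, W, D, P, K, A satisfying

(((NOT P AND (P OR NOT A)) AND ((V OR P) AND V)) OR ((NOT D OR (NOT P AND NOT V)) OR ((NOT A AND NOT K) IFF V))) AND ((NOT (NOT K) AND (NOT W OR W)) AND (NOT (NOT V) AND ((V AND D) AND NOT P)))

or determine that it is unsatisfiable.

V = True, W = True, D = True, P = False, K = True, A = False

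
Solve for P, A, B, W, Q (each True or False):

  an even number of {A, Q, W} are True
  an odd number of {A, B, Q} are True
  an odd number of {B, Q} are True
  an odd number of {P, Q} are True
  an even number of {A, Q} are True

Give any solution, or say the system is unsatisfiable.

P = True, A = False, B = True, W = False, Q = False

{A, Q, W}: 0 true → even ✓
{A, B, Q}: 1 true → odd ✓
{B, Q}: 1 true → odd ✓
{P, Q}: 1 true → odd ✓
{A, Q}: 0 true → even ✓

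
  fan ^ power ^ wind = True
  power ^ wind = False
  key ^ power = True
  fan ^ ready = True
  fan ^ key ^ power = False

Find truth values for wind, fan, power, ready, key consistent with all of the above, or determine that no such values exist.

wind = False, fan = True, power = False, ready = False, key = True

fan ^ power ^ wind = T ^ F ^ F = True ✓
power ^ wind = F ^ F = False ✓
key ^ power = T ^ F = True ✓
fan ^ ready = T ^ F = True ✓
fan ^ key ^ power = T ^ T ^ F = False ✓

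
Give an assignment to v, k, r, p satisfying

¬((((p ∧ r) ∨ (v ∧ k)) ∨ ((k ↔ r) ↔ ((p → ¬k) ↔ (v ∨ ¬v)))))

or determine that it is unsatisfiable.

v = True, k = False, r = True, p = False

  ¬((((p ∧ r) ∨ (v ∧ k)) ∨ ((k ↔ r) ↔ ((p → ¬k) ↔ (v ∨ ¬v))))) = True
    ((p ∧ r) ∨ (v ∧ k)) ∨ ((k ↔ r) ↔ ((p → ¬k) ↔ (v ∨ ¬v))) = False
      (p ∧ r) ∨ (v ∧ k) = False
        p ∧ r = False
        v ∧ k = False
      (k ↔ r) ↔ ((p → ¬k) ↔ (v ∨ ¬v)) = False
        k ↔ r = False
        (p → ¬k) ↔ (v ∨ ¬v) = True
          p → ¬k = True
            ¬k = True
          v ∨ ¬v = True
            ¬v = False
The formula evaluates to True.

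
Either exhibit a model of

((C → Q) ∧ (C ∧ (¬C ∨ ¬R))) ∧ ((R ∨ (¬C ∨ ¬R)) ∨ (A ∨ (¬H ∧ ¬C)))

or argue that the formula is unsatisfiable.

C = True, R = False, Q = True, A = False, H = True

  (C → Q) ∧ (C ∧ (¬C ∨ ¬R)) = True
    C → Q = True
    C ∧ (¬C ∨ ¬R) = True
      ¬C ∨ ¬R = True
        ¬C = False
        ¬R = True
  (R ∨ (¬C ∨ ¬R)) ∨ (A ∨ (¬H ∧ ¬C)) = True
    R ∨ (¬C ∨ ¬R) = True
      ¬C ∨ ¬R = True
        ¬C = False
        ¬R = True
    A ∨ (¬H ∧ ¬C) = False
      ¬H ∧ ¬C = False
        ¬H = False
        ¬C = False
Both conjuncts True, so the formula holds.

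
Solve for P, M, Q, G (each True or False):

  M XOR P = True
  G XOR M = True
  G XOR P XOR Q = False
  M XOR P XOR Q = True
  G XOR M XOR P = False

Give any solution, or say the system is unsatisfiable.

P: True, M: False, Q: False, G: True

M XOR P = F XOR T = True ✓
G XOR M = T XOR F = True ✓
G XOR P XOR Q = T XOR T XOR F = False ✓
M XOR P XOR Q = F XOR T XOR F = True ✓
G XOR M XOR P = T XOR F XOR T = False ✓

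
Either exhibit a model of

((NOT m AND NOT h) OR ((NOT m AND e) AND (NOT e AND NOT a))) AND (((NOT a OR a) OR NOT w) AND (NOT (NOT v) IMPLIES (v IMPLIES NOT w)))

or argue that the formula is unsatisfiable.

a=F; w=T; e=F; m=F; h=F; v=F

  (NOT m AND NOT h) OR ((NOT m AND e) AND (NOT e AND NOT a)) = True
    NOT m AND NOT h = True
      NOT m = True
      NOT h = True
    (NOT m AND e) AND (NOT e AND NOT a) = False
      NOT m AND e = False
        NOT m = True
      NOT e AND NOT a = True
        NOT e = True
        NOT a = True
  ((NOT a OR a) OR NOT w) AND (NOT (NOT v) IMPLIES (v IMPLIES NOT w)) = True
    (NOT a OR a) OR NOT w = True
      NOT a OR a = True
        NOT a = True
      NOT w = False
    NOT (NOT v) IMPLIES (v IMPLIES NOT w) = True
      NOT (NOT v) = False
        NOT v = True
      v IMPLIES NOT w = True
        NOT w = False
Both conjuncts True, so the formula holds.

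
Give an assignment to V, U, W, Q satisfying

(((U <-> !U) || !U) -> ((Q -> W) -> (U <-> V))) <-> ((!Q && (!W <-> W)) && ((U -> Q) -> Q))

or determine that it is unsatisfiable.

V=T, U=F, W=F, Q=F

  (((U <-> !U) || !U) -> ((Q -> W) -> (U <-> V))) <-> ((!Q && (!W <-> W)) && ((U -> Q) -> Q)) = True
    ((U <-> !U) || !U) -> ((Q -> W) -> (U <-> V)) = False
      (U <-> !U) || !U = True
        U <-> !U = False
          !U = True
        !U = True
      (Q -> W) -> (U <-> V) = False
        Q -> W = True
        U <-> V = False
    (!Q && (!W <-> W)) && ((U -> Q) -> Q) = False
      !Q && (!W <-> W) = False
        !Q = True
        !W <-> W = False
          !W = True
      (U -> Q) -> Q = False
        U -> Q = True
The formula evaluates to True.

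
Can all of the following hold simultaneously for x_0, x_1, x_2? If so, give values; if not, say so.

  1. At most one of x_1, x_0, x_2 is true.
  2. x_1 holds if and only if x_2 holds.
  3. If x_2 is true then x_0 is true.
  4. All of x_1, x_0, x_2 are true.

UNSATISFIABLE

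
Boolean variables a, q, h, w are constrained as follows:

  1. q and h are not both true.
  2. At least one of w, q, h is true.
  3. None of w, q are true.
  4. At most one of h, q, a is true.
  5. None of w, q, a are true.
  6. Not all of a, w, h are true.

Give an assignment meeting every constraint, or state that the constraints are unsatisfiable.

a = False, q = False, h = True, w = False

  (1) q=F, h=T — not both ✓
  (2) {w, q, h}: 1 true — at least one ✓
  (3) {w, q}: 0 true — none ✓
  (4) {h, q, a}: 1 true — at most one ✓
  (5) {w, q, a}: 0 true — none ✓
  (6) {a, w, h}: 1/3 true — not all ✓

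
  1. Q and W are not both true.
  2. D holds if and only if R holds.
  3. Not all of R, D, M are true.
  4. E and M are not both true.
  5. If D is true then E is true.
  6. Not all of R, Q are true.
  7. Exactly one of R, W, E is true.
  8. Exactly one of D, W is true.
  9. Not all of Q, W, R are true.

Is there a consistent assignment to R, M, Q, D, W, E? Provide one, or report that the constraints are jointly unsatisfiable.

R = False, M = True, Q = False, D = False, W = True, E = False

  (1) Q=F, W=T — not both ✓
  (2) D=F, R=F — same ✓
  (3) {R, D, M}: 1/3 true — not all ✓
  (4) E=F, M=T — not both ✓
  (5) D=F ⇒ E: vacuous ✓
  (6) {R, Q}: 0/2 true — not all ✓
  (7) {R, W, E}: 1 true — exactly one ✓
  (8) {D, W}: 1 true — exactly one ✓
  (9) {Q, W, R}: 1/3 true — not all ✓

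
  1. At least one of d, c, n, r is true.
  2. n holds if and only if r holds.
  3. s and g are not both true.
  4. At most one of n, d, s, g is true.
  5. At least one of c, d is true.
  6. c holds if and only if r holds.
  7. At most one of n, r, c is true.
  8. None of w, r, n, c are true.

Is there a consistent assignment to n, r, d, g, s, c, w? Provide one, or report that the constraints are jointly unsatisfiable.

n = False, r = False, d = True, g = False, s = False, c = False, w = False

  (1) {d, c, n, r}: 1 true — at least one ✓
  (2) n=F, r=F — same ✓
  (3) s=F, g=F — not both ✓
  (4) {n, d, s, g}: 1 true — at most one ✓
  (5) {c, d}: 1 true — at least one ✓
  (6) c=F, r=F — same ✓
  (7) {n, r, c}: 0 true — at most one ✓
  (8) {w, r, n, c}: 0 true — none ✓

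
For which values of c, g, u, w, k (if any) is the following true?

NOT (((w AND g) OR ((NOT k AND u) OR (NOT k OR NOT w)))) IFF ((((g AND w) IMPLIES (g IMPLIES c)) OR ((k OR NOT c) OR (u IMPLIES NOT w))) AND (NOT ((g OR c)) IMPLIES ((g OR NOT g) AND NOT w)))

c: False; g: False; u: True; w: True; k: False

  NOT (((w AND g) OR ((NOT k AND u) OR (NOT k OR NOT w)))) IFF ((((g AND w) IMPLIES (g IMPLIES c)) OR ((k OR NOT c) OR (u IMPLIES NOT w))) AND (NOT ((g OR c)) IMPLIES ((g OR NOT g) AND NOT w))) = True
    NOT (((w AND g) OR ((NOT k AND u) OR (NOT k OR NOT w)))) = False
      (w AND g) OR ((NOT k AND u) OR (NOT k OR NOT w)) = True
        w AND g = False
        (NOT k AND u) OR (NOT k OR NOT w) = True
          NOT k AND u = True
            NOT k = True
          NOT k OR NOT w = True
            NOT k = True
            NOT w = False
    (((g AND w) IMPLIES (g IMPLIES c)) OR ((k OR NOT c) OR (u IMPLIES NOT w))) AND (NOT ((g OR c)) IMPLIES ((g OR NOT g) AND NOT w)) = False
      ((g AND w) IMPLIES (g IMPLIES c)) OR ((k OR NOT c) OR (u IMPLIES NOT w)) = True
        (g AND w) IMPLIES (g IMPLIES c) = True
          g AND w = False
          g IMPLIES c = True
        (k OR NOT c) OR (u IMPLIES NOT w) = True
          k OR NOT c = True
            NOT c = True
          u IMPLIES NOT w = False
            NOT w = False
      NOT ((g OR c)) IMPLIES ((g OR NOT g) AND NOT w) = False
        NOT ((g OR c)) = True
          g OR c = False
        (g OR NOT g) AND NOT w = False
          g OR NOT g = True
            NOT g = True
          NOT w = False
The formula evaluates to True.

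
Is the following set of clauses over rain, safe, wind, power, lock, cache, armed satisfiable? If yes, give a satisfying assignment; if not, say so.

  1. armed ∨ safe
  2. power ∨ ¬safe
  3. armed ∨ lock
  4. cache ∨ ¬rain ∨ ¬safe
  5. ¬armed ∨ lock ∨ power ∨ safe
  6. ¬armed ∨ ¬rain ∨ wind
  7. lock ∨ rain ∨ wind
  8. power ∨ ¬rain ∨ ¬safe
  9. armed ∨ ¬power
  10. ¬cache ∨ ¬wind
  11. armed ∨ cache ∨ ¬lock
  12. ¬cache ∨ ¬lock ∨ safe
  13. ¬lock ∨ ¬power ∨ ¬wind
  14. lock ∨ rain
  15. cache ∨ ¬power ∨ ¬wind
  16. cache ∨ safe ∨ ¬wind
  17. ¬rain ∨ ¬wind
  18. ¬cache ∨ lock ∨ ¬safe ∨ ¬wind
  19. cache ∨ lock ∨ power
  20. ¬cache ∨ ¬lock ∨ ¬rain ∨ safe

rain: False, safe: False, wind: False, power: False, lock: True, cache: False, armed: True

Try rain = True:
  (¬rain ∨ ¬wind) forces wind = False.
  (¬armed ∨ ¬rain ∨ wind) forces armed = False.
  (armed ∨ safe) forces safe = True.
  (power ∨ ¬safe) forces power = True.
  clause (armed ∨ ¬power) is falsified — backtrack.
So rain = False.
  then (lock ∨ rain) forces lock = True.
Set safe = False.
  then (armed ∨ safe) forces armed = True.
  then (¬cache ∨ ¬lock ∨ safe) forces cache = False.
  then (cache ∨ safe ∨ ¬wind) forces wind = False.
Set power = False.
All clauses satisfied.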